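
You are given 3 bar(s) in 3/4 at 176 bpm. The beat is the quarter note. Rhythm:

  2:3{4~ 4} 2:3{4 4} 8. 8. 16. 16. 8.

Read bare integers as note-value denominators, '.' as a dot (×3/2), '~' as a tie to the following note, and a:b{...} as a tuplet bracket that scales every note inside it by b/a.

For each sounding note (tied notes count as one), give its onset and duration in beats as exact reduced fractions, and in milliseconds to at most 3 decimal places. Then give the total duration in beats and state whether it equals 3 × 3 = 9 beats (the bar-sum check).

1) 0.0ms=0b +1022.727ms=3b
2) 1022.727ms=3b +511.364ms=3/2b
3) 1534.091ms=9/2b +511.364ms=3/2b
4) 2045.455ms=6b +255.682ms=3/4b
5) 2301.136ms=27/4b +255.682ms=3/4b
6) 2556.818ms=15/2b +127.841ms=3/8b
7) 2684.659ms=63/8b +127.841ms=3/8b
8) 2812.5ms=33/4b +255.682ms=3/4b
Σ=9b of 9 (176bpm 3/4) — PASS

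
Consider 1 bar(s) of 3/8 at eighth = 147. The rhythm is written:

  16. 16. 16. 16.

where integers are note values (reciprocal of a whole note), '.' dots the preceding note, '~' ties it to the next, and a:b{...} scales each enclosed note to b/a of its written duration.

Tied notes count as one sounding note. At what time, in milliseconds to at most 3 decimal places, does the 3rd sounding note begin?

note 3 onset = 3/2b = 612.245ms

1. 0.0ms @ 0 + 306.122ms (3/4)
2. 306.122ms @ 3/4 + 306.122ms (3/4)
3. 612.245ms @ 3/2 + 306.122ms (3/4)
4. 918.367ms @ 9/4 + 306.122ms (3/4)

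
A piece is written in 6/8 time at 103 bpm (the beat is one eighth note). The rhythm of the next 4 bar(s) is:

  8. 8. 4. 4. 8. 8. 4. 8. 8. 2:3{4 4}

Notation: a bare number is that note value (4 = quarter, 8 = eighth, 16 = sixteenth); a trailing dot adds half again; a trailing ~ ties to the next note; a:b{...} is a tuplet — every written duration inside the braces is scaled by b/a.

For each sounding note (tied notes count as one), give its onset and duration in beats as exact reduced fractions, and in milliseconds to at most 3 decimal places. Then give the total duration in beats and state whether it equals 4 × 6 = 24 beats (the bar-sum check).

1) 0.0ms=0b +873.786ms=3/2b
2) 873.786ms=3/2b +873.786ms=3/2b
3) 1747.573ms=3b +1747.573ms=3b
4) 3495.146ms=6b +1747.573ms=3b
5) 5242.718ms=9b +873.786ms=3/2b
6) 6116.505ms=21/2b +873.786ms=3/2b
7) 6990.291ms=12b +1747.573ms=3b
8) 8737.864ms=15b +873.786ms=3/2b
9) 9611.65ms=33/2b +873.786ms=3/2b
10) 10485.437ms=18b +1747.573ms=3b
11) 12233.01ms=21b +1747.573ms=3b
Σ=24b of 24 (103bpm 6/8) — PASS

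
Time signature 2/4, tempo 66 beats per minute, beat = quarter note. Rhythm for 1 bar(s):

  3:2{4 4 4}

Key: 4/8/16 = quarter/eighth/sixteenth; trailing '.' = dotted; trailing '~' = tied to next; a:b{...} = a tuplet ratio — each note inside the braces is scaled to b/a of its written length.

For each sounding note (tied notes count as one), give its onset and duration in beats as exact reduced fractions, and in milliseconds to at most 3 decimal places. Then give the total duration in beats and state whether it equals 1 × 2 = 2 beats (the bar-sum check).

1) 0.0ms=0b +606.061ms=2/3b
2) 606.061ms=2/3b +606.061ms=2/3b
3) 1212.121ms=4/3b +606.061ms=2/3b
Σ=2b of 2 (66bpm 2/4) — PASS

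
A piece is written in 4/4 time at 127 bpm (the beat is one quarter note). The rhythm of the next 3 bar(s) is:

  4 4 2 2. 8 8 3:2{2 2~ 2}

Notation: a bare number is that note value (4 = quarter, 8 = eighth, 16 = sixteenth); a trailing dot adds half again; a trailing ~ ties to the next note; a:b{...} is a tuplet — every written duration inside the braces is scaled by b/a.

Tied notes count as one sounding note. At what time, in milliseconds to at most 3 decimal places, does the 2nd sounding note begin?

note 2 onset = 1b = 472.441ms

1. 0.0ms @ 0 + 472.441ms (1)
2. 472.441ms @ 1 + 472.441ms (1)
3. 944.882ms @ 2 + 944.882ms (2)
4. 1889.764ms @ 4 + 1417.323ms (3)
5. 3307.087ms @ 7 + 236.22ms (1/2)
6. 3543.307ms @ 15/2 + 236.22ms (1/2)
7. 3779.528ms @ 8 + 629.921ms (4/3)
8. 4409.449ms @ 28/3 + 1259.843ms (8/3)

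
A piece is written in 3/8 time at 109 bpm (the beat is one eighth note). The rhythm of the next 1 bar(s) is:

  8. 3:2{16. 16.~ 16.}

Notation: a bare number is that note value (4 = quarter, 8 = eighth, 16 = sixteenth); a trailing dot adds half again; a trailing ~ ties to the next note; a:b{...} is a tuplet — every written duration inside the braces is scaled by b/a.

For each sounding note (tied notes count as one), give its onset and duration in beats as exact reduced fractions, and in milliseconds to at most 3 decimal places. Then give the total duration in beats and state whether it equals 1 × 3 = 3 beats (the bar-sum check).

1) 0.0ms=0b +825.688ms=3/2b
2) 825.688ms=3/2b +275.229ms=1/2b
3) 1100.917ms=2b +550.459ms=1b
Σ=3b of 3 (109bpm 3/8) — PASS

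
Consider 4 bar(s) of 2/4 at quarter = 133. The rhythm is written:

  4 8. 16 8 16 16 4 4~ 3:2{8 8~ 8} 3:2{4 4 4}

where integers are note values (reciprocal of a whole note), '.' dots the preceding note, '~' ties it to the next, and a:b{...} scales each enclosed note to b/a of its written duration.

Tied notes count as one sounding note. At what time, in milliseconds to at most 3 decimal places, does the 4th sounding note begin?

note 4 onset = 2b = 902.256ms

1. 0.0ms @ 0 + 451.128ms (1)
2. 451.128ms @ 1 + 338.346ms (3/4)
3. 789.474ms @ 7/4 + 112.782ms (1/4)
4. 902.256ms @ 2 + 225.564ms (1/2)
5. 1127.82ms @ 5/2 + 112.782ms (1/4)
6. 1240.602ms @ 11/4 + 112.782ms (1/4)
7. 1353.383ms @ 3 + 451.128ms (1)
8. 1804.511ms @ 4 + 601.504ms (4/3)
9. 2406.015ms @ 16/3 + 300.752ms (2/3)
10. 2706.767ms @ 6 + 300.752ms (2/3)
11. 3007.519ms @ 20/3 + 300.752ms (2/3)
12. 3308.271ms @ 22/3 + 300.752ms (2/3)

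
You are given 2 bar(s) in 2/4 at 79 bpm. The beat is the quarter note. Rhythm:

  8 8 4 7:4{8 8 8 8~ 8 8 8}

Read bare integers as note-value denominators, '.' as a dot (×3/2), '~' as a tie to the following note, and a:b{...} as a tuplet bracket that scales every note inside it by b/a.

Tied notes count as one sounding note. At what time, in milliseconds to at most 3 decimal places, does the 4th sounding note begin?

note 4 onset = 2b = 1518.987ms

1. 0.0ms @ 0 + 379.747ms (1/2)
2. 379.747ms @ 1/2 + 379.747ms (1/2)
3. 759.494ms @ 1 + 759.494ms (1)
4. 1518.987ms @ 2 + 216.998ms (2/7)
5. 1735.986ms @ 16/7 + 216.998ms (2/7)
6. 1952.984ms @ 18/7 + 216.998ms (2/7)
7. 2169.982ms @ 20/7 + 433.996ms (4/7)
8. 2603.978ms @ 24/7 + 216.998ms (2/7)
9. 2820.976ms @ 26/7 + 216.998ms (2/7)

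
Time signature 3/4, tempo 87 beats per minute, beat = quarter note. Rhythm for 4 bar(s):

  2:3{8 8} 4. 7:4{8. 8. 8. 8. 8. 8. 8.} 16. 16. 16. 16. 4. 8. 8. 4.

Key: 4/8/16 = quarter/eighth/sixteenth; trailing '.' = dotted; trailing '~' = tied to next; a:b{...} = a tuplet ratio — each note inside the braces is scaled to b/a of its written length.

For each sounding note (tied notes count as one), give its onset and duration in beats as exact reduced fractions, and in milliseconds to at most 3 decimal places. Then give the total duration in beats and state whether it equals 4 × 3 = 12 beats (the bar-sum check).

1) 0.0ms=0b +517.241ms=3/4b
2) 517.241ms=3/4b +517.241ms=3/4b
3) 1034.483ms=3/2b +1034.483ms=3/2b
4) 2068.966ms=3b +295.567ms=3/7b
5) 2364.532ms=24/7b +295.567ms=3/7b
6) 2660.099ms=27/7b +295.567ms=3/7b
7) 2955.665ms=30/7b +295.567ms=3/7b
8) 3251.232ms=33/7b +295.567ms=3/7b
9) 3546.798ms=36/7b +295.567ms=3/7b
10) 3842.365ms=39/7b +295.567ms=3/7b
11) 4137.931ms=6b +258.621ms=3/8b
12) 4396.552ms=51/8b +258.621ms=3/8b
13) 4655.172ms=27/4b +258.621ms=3/8b
14) 4913.793ms=57/8b +258.621ms=3/8b
15) 5172.414ms=15/2b +1034.483ms=3/2b
16) 6206.897ms=9b +517.241ms=3/4b
17) 6724.138ms=39/4b +517.241ms=3/4b
18) 7241.379ms=21/2b +1034.483ms=3/2b
Σ=12b of 12 (87bpm 3/4) — PASS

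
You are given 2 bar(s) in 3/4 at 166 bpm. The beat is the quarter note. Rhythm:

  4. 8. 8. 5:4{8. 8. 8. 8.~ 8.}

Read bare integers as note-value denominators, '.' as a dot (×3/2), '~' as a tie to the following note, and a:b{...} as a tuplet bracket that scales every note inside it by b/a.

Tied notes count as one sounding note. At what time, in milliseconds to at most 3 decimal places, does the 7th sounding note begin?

note 7 onset = 24/5b = 1734.94ms

1. 0.0ms @ 0 + 542.169ms (3/2)
2. 542.169ms @ 3/2 + 271.084ms (3/4)
3. 813.253ms @ 9/4 + 271.084ms (3/4)
4. 1084.337ms @ 3 + 216.867ms (3/5)
5. 1301.205ms @ 18/5 + 216.867ms (3/5)
6. 1518.072ms @ 21/5 + 216.867ms (3/5)
7. 1734.94ms @ 24/5 + 433.735ms (6/5)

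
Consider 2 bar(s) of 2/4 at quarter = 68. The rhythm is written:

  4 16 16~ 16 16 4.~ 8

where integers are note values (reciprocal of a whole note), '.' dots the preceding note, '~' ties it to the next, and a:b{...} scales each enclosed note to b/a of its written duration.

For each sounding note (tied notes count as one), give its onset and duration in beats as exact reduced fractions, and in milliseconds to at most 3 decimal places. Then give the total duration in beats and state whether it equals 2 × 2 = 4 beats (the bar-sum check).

1) 0.0ms=0b +882.353ms=1b
2) 882.353ms=1b +220.588ms=1/4b
3) 1102.941ms=5/4b +441.176ms=1/2b
4) 1544.118ms=7/4b +220.588ms=1/4b
5) 1764.706ms=2b +1764.706ms=2b
Σ=4b of 4 (68bpm 2/4) — PASS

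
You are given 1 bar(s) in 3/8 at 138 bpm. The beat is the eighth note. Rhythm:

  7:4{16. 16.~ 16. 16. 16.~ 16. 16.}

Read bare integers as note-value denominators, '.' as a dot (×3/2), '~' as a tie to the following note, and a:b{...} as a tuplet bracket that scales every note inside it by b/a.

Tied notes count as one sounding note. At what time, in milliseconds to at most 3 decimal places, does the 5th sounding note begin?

note 5 onset = 18/7b = 1118.012ms

1. 0.0ms @ 0 + 186.335ms (3/7)
2. 186.335ms @ 3/7 + 372.671ms (6/7)
3. 559.006ms @ 9/7 + 186.335ms (3/7)
4. 745.342ms @ 12/7 + 372.671ms (6/7)
5. 1118.012ms @ 18/7 + 186.335ms (3/7)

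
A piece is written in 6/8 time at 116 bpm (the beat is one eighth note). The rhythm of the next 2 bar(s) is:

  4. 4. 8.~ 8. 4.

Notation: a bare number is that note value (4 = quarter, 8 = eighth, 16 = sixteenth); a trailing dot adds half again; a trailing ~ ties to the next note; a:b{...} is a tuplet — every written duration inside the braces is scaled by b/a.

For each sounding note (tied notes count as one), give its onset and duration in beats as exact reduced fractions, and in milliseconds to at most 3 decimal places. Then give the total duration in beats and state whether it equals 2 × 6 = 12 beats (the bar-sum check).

1) 0.0ms=0b +1551.724ms=3b
2) 1551.724ms=3b +1551.724ms=3b
3) 3103.448ms=6b +1551.724ms=3b
4) 4655.172ms=9b +1551.724ms=3b
Σ=12b of 12 (116bpm 6/8) — PASS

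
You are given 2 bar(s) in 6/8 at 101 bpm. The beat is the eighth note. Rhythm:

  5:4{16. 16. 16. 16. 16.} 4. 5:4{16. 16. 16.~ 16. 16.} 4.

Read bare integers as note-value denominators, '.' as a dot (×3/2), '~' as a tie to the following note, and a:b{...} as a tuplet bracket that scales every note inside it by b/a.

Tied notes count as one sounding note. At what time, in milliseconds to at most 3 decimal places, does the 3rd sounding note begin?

note 3 onset = 6/5b = 712.871ms

1. 0.0ms @ 0 + 356.436ms (3/5)
2. 356.436ms @ 3/5 + 356.436ms (3/5)
3. 712.871ms @ 6/5 + 356.436ms (3/5)
4. 1069.307ms @ 9/5 + 356.436ms (3/5)
5. 1425.743ms @ 12/5 + 356.436ms (3/5)
6. 1782.178ms @ 3 + 1782.178ms (3)
7. 3564.356ms @ 6 + 356.436ms (3/5)
8. 3920.792ms @ 33/5 + 356.436ms (3/5)
9. 4277.228ms @ 36/5 + 712.871ms (6/5)
10. 4990.099ms @ 42/5 + 356.436ms (3/5)
11. 5346.535ms @ 9 + 1782.178ms (3)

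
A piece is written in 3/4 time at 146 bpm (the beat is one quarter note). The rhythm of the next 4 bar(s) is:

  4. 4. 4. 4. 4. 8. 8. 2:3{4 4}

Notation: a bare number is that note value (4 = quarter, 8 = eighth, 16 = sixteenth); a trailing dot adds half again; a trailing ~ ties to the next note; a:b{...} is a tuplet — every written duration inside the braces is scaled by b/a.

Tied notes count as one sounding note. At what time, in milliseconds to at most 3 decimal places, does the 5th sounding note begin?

1. 0.0ms @ 0 + 616.438ms (3/2)
2. 616.438ms @ 3/2 + 616.438ms (3/2)
3. 1232.877ms @ 3 + 616.438ms (3/2)
4. 1849.315ms @ 9/2 + 616.438ms (3/2)
5. 2465.753ms @ 6 + 616.438ms (3/2)
6. 3082.192ms @ 15/2 + 308.219ms (3/4)
7. 3390.411ms @ 33/4 + 308.219ms (3/4)
8. 3698.63ms @ 9 + 616.438ms (3/2)
9. 4315.068ms @ 21/2 + 616.438ms (3/2)

note 5 onset = 6b = 2465.753ms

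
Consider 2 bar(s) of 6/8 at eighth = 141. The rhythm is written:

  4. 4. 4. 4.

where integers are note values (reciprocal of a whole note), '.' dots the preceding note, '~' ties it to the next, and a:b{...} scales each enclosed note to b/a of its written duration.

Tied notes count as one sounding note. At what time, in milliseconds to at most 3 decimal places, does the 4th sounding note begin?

1. 0.0ms @ 0 + 1276.596ms (3)
2. 1276.596ms @ 3 + 1276.596ms (3)
3. 2553.191ms @ 6 + 1276.596ms (3)
4. 3829.787ms @ 9 + 1276.596ms (3)

note 4 onset = 9b = 3829.787ms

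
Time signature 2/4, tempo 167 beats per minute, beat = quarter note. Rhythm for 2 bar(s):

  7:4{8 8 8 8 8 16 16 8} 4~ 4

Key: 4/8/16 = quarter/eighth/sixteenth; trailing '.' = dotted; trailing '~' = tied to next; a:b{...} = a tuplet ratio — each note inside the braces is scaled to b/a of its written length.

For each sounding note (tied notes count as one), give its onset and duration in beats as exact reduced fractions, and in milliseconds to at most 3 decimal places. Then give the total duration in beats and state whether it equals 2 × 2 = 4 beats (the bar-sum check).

1) 0.0ms=0b +102.652ms=2/7b
2) 102.652ms=2/7b +102.652ms=2/7b
3) 205.304ms=4/7b +102.652ms=2/7b
4) 307.956ms=6/7b +102.652ms=2/7b
5) 410.607ms=8/7b +102.652ms=2/7b
6) 513.259ms=10/7b +51.326ms=1/7b
7) 564.585ms=11/7b +51.326ms=1/7b
8) 615.911ms=12/7b +102.652ms=2/7b
9) 718.563ms=2b +718.563ms=2b
Σ=4b of 4 (167bpm 2/4) — PASS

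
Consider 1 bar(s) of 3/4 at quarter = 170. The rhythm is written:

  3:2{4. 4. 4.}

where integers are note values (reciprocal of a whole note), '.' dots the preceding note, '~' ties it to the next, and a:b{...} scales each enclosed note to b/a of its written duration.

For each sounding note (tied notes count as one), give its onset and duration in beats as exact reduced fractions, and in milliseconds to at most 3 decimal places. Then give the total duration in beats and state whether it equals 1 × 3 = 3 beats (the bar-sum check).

1) 0.0ms=0b +352.941ms=1b
2) 352.941ms=1b +352.941ms=1b
3) 705.882ms=2b +352.941ms=1b
Σ=3b of 3 (170bpm 3/4) — PASS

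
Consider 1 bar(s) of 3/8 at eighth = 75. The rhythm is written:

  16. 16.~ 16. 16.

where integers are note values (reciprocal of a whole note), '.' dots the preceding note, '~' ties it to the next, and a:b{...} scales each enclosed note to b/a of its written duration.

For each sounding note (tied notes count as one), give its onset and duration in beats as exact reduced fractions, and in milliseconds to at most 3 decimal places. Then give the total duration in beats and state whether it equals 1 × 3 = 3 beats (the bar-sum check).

1) 0.0ms=0b +600.0ms=3/4b
2) 600.0ms=3/4b +1200.0ms=3/2b
3) 1800.0ms=9/4b +600.0ms=3/4b
Σ=3b of 3 (75bpm 3/8) — PASS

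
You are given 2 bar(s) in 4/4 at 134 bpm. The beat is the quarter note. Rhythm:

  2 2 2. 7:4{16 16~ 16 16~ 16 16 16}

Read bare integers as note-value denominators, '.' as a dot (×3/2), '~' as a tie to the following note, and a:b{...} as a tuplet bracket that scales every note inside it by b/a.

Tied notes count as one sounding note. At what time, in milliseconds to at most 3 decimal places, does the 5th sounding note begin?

1. 0.0ms @ 0 + 895.522ms (2)
2. 895.522ms @ 2 + 895.522ms (2)
3. 1791.045ms @ 4 + 1343.284ms (3)
4. 3134.328ms @ 7 + 63.966ms (1/7)
5. 3198.294ms @ 50/7 + 127.932ms (2/7)
6. 3326.226ms @ 52/7 + 127.932ms (2/7)
7. 3454.158ms @ 54/7 + 63.966ms (1/7)
8. 3518.124ms @ 55/7 + 63.966ms (1/7)

note 5 onset = 50/7b = 3198.294ms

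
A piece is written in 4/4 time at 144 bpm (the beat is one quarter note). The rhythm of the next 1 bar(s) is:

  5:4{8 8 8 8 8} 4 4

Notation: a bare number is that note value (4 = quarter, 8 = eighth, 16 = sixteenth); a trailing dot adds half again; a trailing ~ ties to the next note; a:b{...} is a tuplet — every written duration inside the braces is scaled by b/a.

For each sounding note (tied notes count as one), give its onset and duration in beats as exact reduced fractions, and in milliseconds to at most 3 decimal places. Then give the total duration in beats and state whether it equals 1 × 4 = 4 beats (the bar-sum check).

1) 0.0ms=0b +166.667ms=2/5b
2) 166.667ms=2/5b +166.667ms=2/5b
3) 333.333ms=4/5b +166.667ms=2/5b
4) 500.0ms=6/5b +166.667ms=2/5b
5) 666.667ms=8/5b +166.667ms=2/5b
6) 833.333ms=2b +416.667ms=1b
7) 1250.0ms=3b +416.667ms=1b
Σ=4b of 4 (144bpm 4/4) — PASS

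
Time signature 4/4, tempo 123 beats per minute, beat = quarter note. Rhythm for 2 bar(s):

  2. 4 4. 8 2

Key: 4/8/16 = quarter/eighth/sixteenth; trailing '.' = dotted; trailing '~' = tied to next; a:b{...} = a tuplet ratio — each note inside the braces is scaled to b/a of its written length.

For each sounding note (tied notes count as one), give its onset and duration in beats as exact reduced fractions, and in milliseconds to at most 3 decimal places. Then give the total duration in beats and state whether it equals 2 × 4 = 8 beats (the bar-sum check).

1) 0.0ms=0b +1463.415ms=3b
2) 1463.415ms=3b +487.805ms=1b
3) 1951.22ms=4b +731.707ms=3/2b
4) 2682.927ms=11/2b +243.902ms=1/2b
5) 2926.829ms=6b +975.61ms=2b
Σ=8b of 8 (123bpm 4/4) — PASS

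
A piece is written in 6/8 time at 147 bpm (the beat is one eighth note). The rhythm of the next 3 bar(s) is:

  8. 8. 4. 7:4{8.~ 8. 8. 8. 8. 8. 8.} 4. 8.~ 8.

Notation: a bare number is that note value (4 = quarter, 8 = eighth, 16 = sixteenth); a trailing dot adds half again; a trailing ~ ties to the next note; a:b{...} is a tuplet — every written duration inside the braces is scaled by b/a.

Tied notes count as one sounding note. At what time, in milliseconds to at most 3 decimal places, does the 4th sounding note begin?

note 4 onset = 6b = 2448.98ms

1. 0.0ms @ 0 + 612.245ms (3/2)
2. 612.245ms @ 3/2 + 612.245ms (3/2)
3. 1224.49ms @ 3 + 1224.49ms (3)
4. 2448.98ms @ 6 + 699.708ms (12/7)
5. 3148.688ms @ 54/7 + 349.854ms (6/7)
6. 3498.542ms @ 60/7 + 349.854ms (6/7)
7. 3848.397ms @ 66/7 + 349.854ms (6/7)
8. 4198.251ms @ 72/7 + 349.854ms (6/7)
9. 4548.105ms @ 78/7 + 349.854ms (6/7)
10. 4897.959ms @ 12 + 1224.49ms (3)
11. 6122.449ms @ 15 + 1224.49ms (3)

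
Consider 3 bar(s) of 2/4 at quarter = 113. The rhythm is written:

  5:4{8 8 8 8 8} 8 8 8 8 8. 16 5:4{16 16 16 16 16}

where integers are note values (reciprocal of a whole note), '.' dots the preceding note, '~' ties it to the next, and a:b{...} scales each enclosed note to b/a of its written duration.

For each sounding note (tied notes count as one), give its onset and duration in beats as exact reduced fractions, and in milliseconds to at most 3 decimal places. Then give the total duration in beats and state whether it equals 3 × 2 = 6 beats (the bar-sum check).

1) 0.0ms=0b +212.389ms=2/5b
2) 212.389ms=2/5b +212.389ms=2/5b
3) 424.779ms=4/5b +212.389ms=2/5b
4) 637.168ms=6/5b +212.389ms=2/5b
5) 849.558ms=8/5b +212.389ms=2/5b
6) 1061.947ms=2b +265.487ms=1/2b
7) 1327.434ms=5/2b +265.487ms=1/2b
8) 1592.92ms=3b +265.487ms=1/2b
9) 1858.407ms=7/2b +265.487ms=1/2b
10) 2123.894ms=4b +398.23ms=3/4b
11) 2522.124ms=19/4b +132.743ms=1/4b
12) 2654.867ms=5b +106.195ms=1/5b
13) 2761.062ms=26/5b +106.195ms=1/5b
14) 2867.257ms=27/5b +106.195ms=1/5b
15) 2973.451ms=28/5b +106.195ms=1/5b
16) 3079.646ms=29/5b +106.195ms=1/5b
Σ=6b of 6 (113bpm 2/4) — PASS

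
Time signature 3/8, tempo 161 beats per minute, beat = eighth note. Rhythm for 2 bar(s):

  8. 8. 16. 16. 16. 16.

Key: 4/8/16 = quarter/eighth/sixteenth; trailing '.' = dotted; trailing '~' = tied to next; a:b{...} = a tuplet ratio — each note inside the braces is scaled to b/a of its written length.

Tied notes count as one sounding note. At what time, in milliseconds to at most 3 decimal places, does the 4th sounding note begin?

note 4 onset = 15/4b = 1397.516ms

1. 0.0ms @ 0 + 559.006ms (3/2)
2. 559.006ms @ 3/2 + 559.006ms (3/2)
3. 1118.012ms @ 3 + 279.503ms (3/4)
4. 1397.516ms @ 15/4 + 279.503ms (3/4)
5. 1677.019ms @ 9/2 + 279.503ms (3/4)
6. 1956.522ms @ 21/4 + 279.503ms (3/4)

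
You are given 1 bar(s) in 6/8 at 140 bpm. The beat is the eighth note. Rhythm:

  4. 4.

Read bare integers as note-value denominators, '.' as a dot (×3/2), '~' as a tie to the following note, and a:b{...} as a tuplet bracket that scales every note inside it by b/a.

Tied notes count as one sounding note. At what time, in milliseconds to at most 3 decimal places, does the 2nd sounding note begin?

note 2 onset = 3b = 1285.714ms

1. 0.0ms @ 0 + 1285.714ms (3)
2. 1285.714ms @ 3 + 1285.714ms (3)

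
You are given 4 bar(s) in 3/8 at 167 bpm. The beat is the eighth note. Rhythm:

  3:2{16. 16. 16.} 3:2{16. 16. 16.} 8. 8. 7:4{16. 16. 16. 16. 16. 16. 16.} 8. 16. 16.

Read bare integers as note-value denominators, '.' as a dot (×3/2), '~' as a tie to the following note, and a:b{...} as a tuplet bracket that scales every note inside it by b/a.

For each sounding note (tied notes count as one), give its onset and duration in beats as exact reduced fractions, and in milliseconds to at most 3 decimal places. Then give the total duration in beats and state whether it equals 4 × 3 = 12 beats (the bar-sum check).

1) 0.0ms=0b +179.641ms=1/2b
2) 179.641ms=1/2b +179.641ms=1/2b
3) 359.281ms=1b +179.641ms=1/2b
4) 538.922ms=3/2b +179.641ms=1/2b
5) 718.563ms=2b +179.641ms=1/2b
6) 898.204ms=5/2b +179.641ms=1/2b
7) 1077.844ms=3b +538.922ms=3/2b
8) 1616.766ms=9/2b +538.922ms=3/2b
9) 2155.689ms=6b +153.978ms=3/7b
10) 2309.666ms=45/7b +153.978ms=3/7b
11) 2463.644ms=48/7b +153.978ms=3/7b
12) 2617.622ms=51/7b +153.978ms=3/7b
13) 2771.6ms=54/7b +153.978ms=3/7b
14) 2925.577ms=57/7b +153.978ms=3/7b
15) 3079.555ms=60/7b +153.978ms=3/7b
16) 3233.533ms=9b +538.922ms=3/2b
17) 3772.455ms=21/2b +269.461ms=3/4b
18) 4041.916ms=45/4b +269.461ms=3/4b
Σ=12b of 12 (167bpm 3/8) — PASS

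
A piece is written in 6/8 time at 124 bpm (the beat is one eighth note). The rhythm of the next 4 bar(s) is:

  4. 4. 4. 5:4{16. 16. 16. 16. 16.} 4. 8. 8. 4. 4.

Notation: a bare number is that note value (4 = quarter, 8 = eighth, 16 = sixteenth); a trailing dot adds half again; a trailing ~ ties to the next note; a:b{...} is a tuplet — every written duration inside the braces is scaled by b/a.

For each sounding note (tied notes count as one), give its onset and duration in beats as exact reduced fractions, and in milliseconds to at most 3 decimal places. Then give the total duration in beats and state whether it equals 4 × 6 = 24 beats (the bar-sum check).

1) 0.0ms=0b +1451.613ms=3b
2) 1451.613ms=3b +1451.613ms=3b
3) 2903.226ms=6b +1451.613ms=3b
4) 4354.839ms=9b +290.323ms=3/5b
5) 4645.161ms=48/5b +290.323ms=3/5b
6) 4935.484ms=51/5b +290.323ms=3/5b
7) 5225.806ms=54/5b +290.323ms=3/5b
8) 5516.129ms=57/5b +290.323ms=3/5b
9) 5806.452ms=12b +1451.613ms=3b
10) 7258.065ms=15b +725.806ms=3/2b
11) 7983.871ms=33/2b +725.806ms=3/2b
12) 8709.677ms=18b +1451.613ms=3b
13) 10161.29ms=21b +1451.613ms=3b
Σ=24b of 24 (124bpm 6/8) — PASS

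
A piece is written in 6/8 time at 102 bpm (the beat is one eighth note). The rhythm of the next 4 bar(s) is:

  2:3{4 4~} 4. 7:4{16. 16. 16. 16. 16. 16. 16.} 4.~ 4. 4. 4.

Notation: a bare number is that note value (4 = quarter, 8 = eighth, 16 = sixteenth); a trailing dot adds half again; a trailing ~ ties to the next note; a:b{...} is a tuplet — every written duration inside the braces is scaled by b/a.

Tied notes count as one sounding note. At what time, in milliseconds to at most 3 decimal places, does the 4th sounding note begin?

note 4 onset = 66/7b = 5546.218ms

1. 0.0ms @ 0 + 1764.706ms (3)
2. 1764.706ms @ 3 + 3529.412ms (6)
3. 5294.118ms @ 9 + 252.101ms (3/7)
4. 5546.218ms @ 66/7 + 252.101ms (3/7)
5. 5798.319ms @ 69/7 + 252.101ms (3/7)
6. 6050.42ms @ 72/7 + 252.101ms (3/7)
7. 6302.521ms @ 75/7 + 252.101ms (3/7)
8. 6554.622ms @ 78/7 + 252.101ms (3/7)
9. 6806.723ms @ 81/7 + 252.101ms (3/7)
10. 7058.824ms @ 12 + 3529.412ms (6)
11. 10588.235ms @ 18 + 1764.706ms (3)
12. 12352.941ms @ 21 + 1764.706ms (3)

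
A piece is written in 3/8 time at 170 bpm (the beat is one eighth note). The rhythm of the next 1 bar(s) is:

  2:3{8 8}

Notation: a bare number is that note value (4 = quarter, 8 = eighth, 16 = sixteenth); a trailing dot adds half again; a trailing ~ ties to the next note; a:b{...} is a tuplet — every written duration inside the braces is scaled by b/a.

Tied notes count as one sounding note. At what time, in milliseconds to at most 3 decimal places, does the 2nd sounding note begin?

1. 0.0ms @ 0 + 529.412ms (3/2)
2. 529.412ms @ 3/2 + 529.412ms (3/2)

note 2 onset = 3/2b = 529.412ms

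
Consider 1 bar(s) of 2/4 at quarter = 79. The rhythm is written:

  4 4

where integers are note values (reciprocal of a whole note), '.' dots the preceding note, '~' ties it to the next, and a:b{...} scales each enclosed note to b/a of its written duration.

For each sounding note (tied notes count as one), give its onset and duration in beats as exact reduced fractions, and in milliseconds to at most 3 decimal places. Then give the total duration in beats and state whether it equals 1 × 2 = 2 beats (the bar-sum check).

1) 0.0ms=0b +759.494ms=1b
2) 759.494ms=1b +759.494ms=1b
Σ=2b of 2 (79bpm 2/4) — PASS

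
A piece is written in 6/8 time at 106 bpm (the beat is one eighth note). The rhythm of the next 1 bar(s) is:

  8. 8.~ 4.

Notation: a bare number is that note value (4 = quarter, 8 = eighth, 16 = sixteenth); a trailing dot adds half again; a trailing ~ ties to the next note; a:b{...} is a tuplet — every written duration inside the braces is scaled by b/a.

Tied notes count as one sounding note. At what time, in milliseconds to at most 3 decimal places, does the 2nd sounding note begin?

1. 0.0ms @ 0 + 849.057ms (3/2)
2. 849.057ms @ 3/2 + 2547.17ms (9/2)

note 2 onset = 3/2b = 849.057ms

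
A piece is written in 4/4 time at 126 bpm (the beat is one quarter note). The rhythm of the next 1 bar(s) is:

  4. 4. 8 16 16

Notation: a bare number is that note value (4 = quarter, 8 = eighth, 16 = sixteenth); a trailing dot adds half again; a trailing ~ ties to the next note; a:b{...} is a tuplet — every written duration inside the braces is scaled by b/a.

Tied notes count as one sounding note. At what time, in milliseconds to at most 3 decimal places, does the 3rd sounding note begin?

note 3 onset = 3b = 1428.571ms

1. 0.0ms @ 0 + 714.286ms (3/2)
2. 714.286ms @ 3/2 + 714.286ms (3/2)
3. 1428.571ms @ 3 + 238.095ms (1/2)
4. 1666.667ms @ 7/2 + 119.048ms (1/4)
5. 1785.714ms @ 15/4 + 119.048ms (1/4)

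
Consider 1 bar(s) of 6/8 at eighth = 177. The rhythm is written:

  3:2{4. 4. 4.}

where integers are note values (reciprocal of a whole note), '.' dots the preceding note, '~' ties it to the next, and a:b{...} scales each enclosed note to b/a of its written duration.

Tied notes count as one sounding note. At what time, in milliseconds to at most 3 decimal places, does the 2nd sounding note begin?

note 2 onset = 2b = 677.966ms

1. 0.0ms @ 0 + 677.966ms (2)
2. 677.966ms @ 2 + 677.966ms (2)
3. 1355.932ms @ 4 + 677.966ms (2)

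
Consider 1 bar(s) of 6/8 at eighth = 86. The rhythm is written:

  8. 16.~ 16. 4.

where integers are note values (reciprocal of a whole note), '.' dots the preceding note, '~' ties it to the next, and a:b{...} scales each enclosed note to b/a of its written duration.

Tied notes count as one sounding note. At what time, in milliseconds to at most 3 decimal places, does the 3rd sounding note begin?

1. 0.0ms @ 0 + 1046.512ms (3/2)
2. 1046.512ms @ 3/2 + 1046.512ms (3/2)
3. 2093.023ms @ 3 + 2093.023ms (3)

note 3 onset = 3b = 2093.023ms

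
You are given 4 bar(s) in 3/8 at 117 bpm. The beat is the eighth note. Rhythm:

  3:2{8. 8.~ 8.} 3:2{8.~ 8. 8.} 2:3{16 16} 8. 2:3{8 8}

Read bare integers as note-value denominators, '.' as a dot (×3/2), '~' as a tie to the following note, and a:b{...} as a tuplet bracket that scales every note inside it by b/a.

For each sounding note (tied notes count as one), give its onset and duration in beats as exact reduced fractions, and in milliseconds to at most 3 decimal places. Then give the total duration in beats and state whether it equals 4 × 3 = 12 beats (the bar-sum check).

1) 0.0ms=0b +512.821ms=1b
2) 512.821ms=1b +1025.641ms=2b
3) 1538.462ms=3b +1025.641ms=2b
4) 2564.103ms=5b +512.821ms=1b
5) 3076.923ms=6b +384.615ms=3/4b
6) 3461.538ms=27/4b +384.615ms=3/4b
7) 3846.154ms=15/2b +769.231ms=3/2b
8) 4615.385ms=9b +769.231ms=3/2b
9) 5384.615ms=21/2b +769.231ms=3/2b
Σ=12b of 12 (117bpm 3/8) — PASS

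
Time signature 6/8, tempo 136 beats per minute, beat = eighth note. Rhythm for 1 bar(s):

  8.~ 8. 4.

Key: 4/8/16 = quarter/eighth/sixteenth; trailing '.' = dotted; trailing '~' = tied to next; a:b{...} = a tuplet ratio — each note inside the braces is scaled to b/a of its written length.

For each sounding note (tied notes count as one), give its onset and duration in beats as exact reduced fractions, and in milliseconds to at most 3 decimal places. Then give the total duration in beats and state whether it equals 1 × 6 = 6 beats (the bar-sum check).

1) 0.0ms=0b +1323.529ms=3b
2) 1323.529ms=3b +1323.529ms=3b
Σ=6b of 6 (136bpm 6/8) — PASS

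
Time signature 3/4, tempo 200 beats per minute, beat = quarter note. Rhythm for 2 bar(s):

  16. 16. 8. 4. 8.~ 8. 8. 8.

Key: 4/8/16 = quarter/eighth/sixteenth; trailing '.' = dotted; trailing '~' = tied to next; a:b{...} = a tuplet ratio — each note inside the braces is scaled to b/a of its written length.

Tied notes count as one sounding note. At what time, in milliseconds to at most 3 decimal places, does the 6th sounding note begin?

1. 0.0ms @ 0 + 112.5ms (3/8)
2. 112.5ms @ 3/8 + 112.5ms (3/8)
3. 225.0ms @ 3/4 + 225.0ms (3/4)
4. 450.0ms @ 3/2 + 450.0ms (3/2)
5. 900.0ms @ 3 + 450.0ms (3/2)
6. 1350.0ms @ 9/2 + 225.0ms (3/4)
7. 1575.0ms @ 21/4 + 225.0ms (3/4)

note 6 onset = 9/2b = 1350.0ms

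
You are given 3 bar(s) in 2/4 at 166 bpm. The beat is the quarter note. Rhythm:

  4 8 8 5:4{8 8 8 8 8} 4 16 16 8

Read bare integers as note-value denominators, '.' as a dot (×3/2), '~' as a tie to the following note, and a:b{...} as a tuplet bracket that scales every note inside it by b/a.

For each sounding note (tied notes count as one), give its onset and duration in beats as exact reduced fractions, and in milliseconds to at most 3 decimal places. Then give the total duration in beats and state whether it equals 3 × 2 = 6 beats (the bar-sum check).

1) 0.0ms=0b +361.446ms=1b
2) 361.446ms=1b +180.723ms=1/2b
3) 542.169ms=3/2b +180.723ms=1/2b
4) 722.892ms=2b +144.578ms=2/5b
5) 867.47ms=12/5b +144.578ms=2/5b
6) 1012.048ms=14/5b +144.578ms=2/5b
7) 1156.627ms=16/5b +144.578ms=2/5b
8) 1301.205ms=18/5b +144.578ms=2/5b
9) 1445.783ms=4b +361.446ms=1b
10) 1807.229ms=5b +90.361ms=1/4b
11) 1897.59ms=21/4b +90.361ms=1/4b
12) 1987.952ms=11/2b +180.723ms=1/2b
Σ=6b of 6 (166bpm 2/4) — PASS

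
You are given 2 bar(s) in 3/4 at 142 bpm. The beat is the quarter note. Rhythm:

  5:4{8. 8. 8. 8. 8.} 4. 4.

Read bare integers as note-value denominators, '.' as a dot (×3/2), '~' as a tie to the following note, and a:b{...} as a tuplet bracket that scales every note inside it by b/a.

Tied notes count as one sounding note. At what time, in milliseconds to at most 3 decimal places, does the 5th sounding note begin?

1. 0.0ms @ 0 + 253.521ms (3/5)
2. 253.521ms @ 3/5 + 253.521ms (3/5)
3. 507.042ms @ 6/5 + 253.521ms (3/5)
4. 760.563ms @ 9/5 + 253.521ms (3/5)
5. 1014.085ms @ 12/5 + 253.521ms (3/5)
6. 1267.606ms @ 3 + 633.803ms (3/2)
7. 1901.408ms @ 9/2 + 633.803ms (3/2)

note 5 onset = 12/5b = 1014.085ms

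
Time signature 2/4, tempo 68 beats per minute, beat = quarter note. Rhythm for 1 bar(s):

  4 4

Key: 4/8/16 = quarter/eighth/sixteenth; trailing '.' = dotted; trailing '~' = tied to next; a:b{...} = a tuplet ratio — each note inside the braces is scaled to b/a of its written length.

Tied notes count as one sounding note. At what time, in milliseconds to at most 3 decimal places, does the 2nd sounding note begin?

1. 0.0ms @ 0 + 882.353ms (1)
2. 882.353ms @ 1 + 882.353ms (1)

note 2 onset = 1b = 882.353ms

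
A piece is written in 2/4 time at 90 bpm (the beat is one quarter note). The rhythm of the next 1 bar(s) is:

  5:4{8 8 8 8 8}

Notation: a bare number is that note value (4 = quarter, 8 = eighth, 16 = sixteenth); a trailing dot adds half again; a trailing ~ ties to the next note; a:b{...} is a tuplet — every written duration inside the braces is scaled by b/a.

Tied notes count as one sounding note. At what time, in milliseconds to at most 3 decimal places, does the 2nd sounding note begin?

note 2 onset = 2/5b = 266.667ms

1. 0.0ms @ 0 + 266.667ms (2/5)
2. 266.667ms @ 2/5 + 266.667ms (2/5)
3. 533.333ms @ 4/5 + 266.667ms (2/5)
4. 800.0ms @ 6/5 + 266.667ms (2/5)
5. 1066.667ms @ 8/5 + 266.667ms (2/5)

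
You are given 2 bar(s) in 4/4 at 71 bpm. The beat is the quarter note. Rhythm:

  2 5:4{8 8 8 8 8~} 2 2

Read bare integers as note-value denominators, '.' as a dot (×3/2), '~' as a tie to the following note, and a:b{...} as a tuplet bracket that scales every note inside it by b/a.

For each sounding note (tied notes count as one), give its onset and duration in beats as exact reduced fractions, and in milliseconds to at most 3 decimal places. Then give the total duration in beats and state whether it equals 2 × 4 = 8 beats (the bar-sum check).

1) 0.0ms=0b +1690.141ms=2b
2) 1690.141ms=2b +338.028ms=2/5b
3) 2028.169ms=12/5b +338.028ms=2/5b
4) 2366.197ms=14/5b +338.028ms=2/5b
5) 2704.225ms=16/5b +338.028ms=2/5b
6) 3042.254ms=18/5b +2028.169ms=12/5b
7) 5070.423ms=6b +1690.141ms=2b
Σ=8b of 8 (71bpm 4/4) — PASS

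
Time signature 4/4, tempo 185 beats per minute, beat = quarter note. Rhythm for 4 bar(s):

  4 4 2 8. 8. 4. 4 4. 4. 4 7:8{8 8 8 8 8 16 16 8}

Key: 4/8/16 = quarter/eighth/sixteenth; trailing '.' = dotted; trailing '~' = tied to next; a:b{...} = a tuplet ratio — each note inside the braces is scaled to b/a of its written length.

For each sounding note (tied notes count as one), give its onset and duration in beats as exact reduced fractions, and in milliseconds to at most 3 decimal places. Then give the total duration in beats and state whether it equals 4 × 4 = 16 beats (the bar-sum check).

1) 0.0ms=0b +324.324ms=1b
2) 324.324ms=1b +324.324ms=1b
3) 648.649ms=2b +648.649ms=2b
4) 1297.297ms=4b +243.243ms=3/4b
5) 1540.541ms=19/4b +243.243ms=3/4b
6) 1783.784ms=11/2b +486.486ms=3/2b
7) 2270.27ms=7b +324.324ms=1b
8) 2594.595ms=8b +486.486ms=3/2b
9) 3081.081ms=19/2b +486.486ms=3/2b
10) 3567.568ms=11b +324.324ms=1b
11) 3891.892ms=12b +185.328ms=4/7b
12) 4077.22ms=88/7b +185.328ms=4/7b
13) 4262.548ms=92/7b +185.328ms=4/7b
14) 4447.876ms=96/7b +185.328ms=4/7b
15) 4633.205ms=100/7b +185.328ms=4/7b
16) 4818.533ms=104/7b +92.664ms=2/7b
17) 4911.197ms=106/7b +92.664ms=2/7b
18) 5003.861ms=108/7b +185.328ms=4/7b
Σ=16b of 16 (185bpm 4/4) — PASS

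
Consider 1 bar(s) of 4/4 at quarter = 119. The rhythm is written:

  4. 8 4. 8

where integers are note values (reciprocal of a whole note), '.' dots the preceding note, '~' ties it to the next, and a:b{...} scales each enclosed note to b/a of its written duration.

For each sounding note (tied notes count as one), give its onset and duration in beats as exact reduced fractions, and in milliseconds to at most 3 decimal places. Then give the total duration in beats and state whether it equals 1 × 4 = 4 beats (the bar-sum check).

1) 0.0ms=0b +756.303ms=3/2b
2) 756.303ms=3/2b +252.101ms=1/2b
3) 1008.403ms=2b +756.303ms=3/2b
4) 1764.706ms=7/2b +252.101ms=1/2b
Σ=4b of 4 (119bpm 4/4) — PASS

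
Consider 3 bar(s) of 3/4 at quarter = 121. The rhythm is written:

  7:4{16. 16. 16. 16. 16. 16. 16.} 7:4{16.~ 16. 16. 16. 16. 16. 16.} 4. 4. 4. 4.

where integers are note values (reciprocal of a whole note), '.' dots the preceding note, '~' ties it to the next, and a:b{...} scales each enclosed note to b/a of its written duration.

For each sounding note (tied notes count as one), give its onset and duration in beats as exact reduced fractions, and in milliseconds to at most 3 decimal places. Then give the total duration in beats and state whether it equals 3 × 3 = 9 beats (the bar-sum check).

1) 0.0ms=0b +106.257ms=3/14b
2) 106.257ms=3/14b +106.257ms=3/14b
3) 212.515ms=3/7b +106.257ms=3/14b
4) 318.772ms=9/14b +106.257ms=3/14b
5) 425.03ms=6/7b +106.257ms=3/14b
6) 531.287ms=15/14b +106.257ms=3/14b
7) 637.544ms=9/7b +106.257ms=3/14b
8) 743.802ms=3/2b +212.515ms=3/7b
9) 956.316ms=27/14b +106.257ms=3/14b
10) 1062.574ms=15/7b +106.257ms=3/14b
11) 1168.831ms=33/14b +106.257ms=3/14b
12) 1275.089ms=18/7b +106.257ms=3/14b
13) 1381.346ms=39/14b +106.257ms=3/14b
14) 1487.603ms=3b +743.802ms=3/2b
15) 2231.405ms=9/2b +743.802ms=3/2b
16) 2975.207ms=6b +743.802ms=3/2b
17) 3719.008ms=15/2b +743.802ms=3/2b
Σ=9b of 9 (121bpm 3/4) — PASS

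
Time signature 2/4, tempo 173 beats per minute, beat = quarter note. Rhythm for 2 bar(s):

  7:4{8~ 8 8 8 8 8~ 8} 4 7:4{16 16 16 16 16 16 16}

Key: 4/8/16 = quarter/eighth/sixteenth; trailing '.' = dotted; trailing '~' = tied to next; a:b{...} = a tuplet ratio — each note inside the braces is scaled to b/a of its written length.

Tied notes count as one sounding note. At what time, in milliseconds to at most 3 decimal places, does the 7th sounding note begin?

note 7 onset = 3b = 1040.462ms

1. 0.0ms @ 0 + 198.183ms (4/7)
2. 198.183ms @ 4/7 + 99.092ms (2/7)
3. 297.275ms @ 6/7 + 99.092ms (2/7)
4. 396.367ms @ 8/7 + 99.092ms (2/7)
5. 495.458ms @ 10/7 + 198.183ms (4/7)
6. 693.642ms @ 2 + 346.821ms (1)
7. 1040.462ms @ 3 + 49.546ms (1/7)
8. 1090.008ms @ 22/7 + 49.546ms (1/7)
9. 1139.554ms @ 23/7 + 49.546ms (1/7)
10. 1189.1ms @ 24/7 + 49.546ms (1/7)
11. 1238.646ms @ 25/7 + 49.546ms (1/7)
12. 1288.192ms @ 26/7 + 49.546ms (1/7)
13. 1337.737ms @ 27/7 + 49.546ms (1/7)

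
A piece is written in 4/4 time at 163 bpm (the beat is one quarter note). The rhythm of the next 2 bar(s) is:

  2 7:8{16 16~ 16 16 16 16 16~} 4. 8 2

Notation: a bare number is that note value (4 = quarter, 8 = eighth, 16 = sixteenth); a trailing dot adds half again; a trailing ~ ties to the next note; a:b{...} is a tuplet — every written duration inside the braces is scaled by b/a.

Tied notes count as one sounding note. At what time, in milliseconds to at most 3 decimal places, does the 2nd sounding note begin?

note 2 onset = 2b = 736.196ms

1. 0.0ms @ 0 + 736.196ms (2)
2. 736.196ms @ 2 + 105.171ms (2/7)
3. 841.367ms @ 16/7 + 210.342ms (4/7)
4. 1051.709ms @ 20/7 + 105.171ms (2/7)
5. 1156.88ms @ 22/7 + 105.171ms (2/7)
6. 1262.051ms @ 24/7 + 105.171ms (2/7)
7. 1367.222ms @ 26/7 + 657.318ms (25/14)
8. 2024.54ms @ 11/2 + 184.049ms (1/2)
9. 2208.589ms @ 6 + 736.196ms (2)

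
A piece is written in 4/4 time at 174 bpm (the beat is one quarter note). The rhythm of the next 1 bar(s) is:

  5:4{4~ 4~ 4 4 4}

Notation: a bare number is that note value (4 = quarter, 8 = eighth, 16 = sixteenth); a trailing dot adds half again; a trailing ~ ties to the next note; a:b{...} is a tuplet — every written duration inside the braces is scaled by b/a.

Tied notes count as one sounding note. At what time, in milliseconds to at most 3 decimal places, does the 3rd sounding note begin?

1. 0.0ms @ 0 + 827.586ms (12/5)
2. 827.586ms @ 12/5 + 275.862ms (4/5)
3. 1103.448ms @ 16/5 + 275.862ms (4/5)

note 3 onset = 16/5b = 1103.448ms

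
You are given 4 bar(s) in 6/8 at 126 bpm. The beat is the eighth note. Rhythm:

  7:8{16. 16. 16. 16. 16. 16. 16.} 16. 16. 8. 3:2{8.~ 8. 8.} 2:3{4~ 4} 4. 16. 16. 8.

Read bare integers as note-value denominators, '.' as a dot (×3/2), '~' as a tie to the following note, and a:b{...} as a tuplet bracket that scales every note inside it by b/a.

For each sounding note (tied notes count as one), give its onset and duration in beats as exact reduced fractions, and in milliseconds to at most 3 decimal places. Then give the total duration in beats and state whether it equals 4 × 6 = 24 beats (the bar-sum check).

1) 0.0ms=0b +408.163ms=6/7b
2) 408.163ms=6/7b +408.163ms=6/7b
3) 816.327ms=12/7b +408.163ms=6/7b
4) 1224.49ms=18/7b +408.163ms=6/7b
5) 1632.653ms=24/7b +408.163ms=6/7b
6) 2040.816ms=30/7b +408.163ms=6/7b
7) 2448.98ms=36/7b +408.163ms=6/7b
8) 2857.143ms=6b +357.143ms=3/4b
9) 3214.286ms=27/4b +357.143ms=3/4b
10) 3571.429ms=15/2b +714.286ms=3/2b
11) 4285.714ms=9b +952.381ms=2b
12) 5238.095ms=11b +476.19ms=1b
13) 5714.286ms=12b +2857.143ms=6b
14) 8571.429ms=18b +1428.571ms=3b
15) 10000.0ms=21b +357.143ms=3/4b
16) 10357.143ms=87/4b +357.143ms=3/4b
17) 10714.286ms=45/2b +714.286ms=3/2b
Σ=24b of 24 (126bpm 6/8) — PASS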